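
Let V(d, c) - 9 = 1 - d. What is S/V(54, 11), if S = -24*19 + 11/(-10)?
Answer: 4571/440 ≈ 10.389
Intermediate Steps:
V(d, c) = 10 - d (V(d, c) = 9 + (1 - d) = 10 - d)
S = -4571/10 (S = -456 + 11*(-⅒) = -456 - 11/10 = -4571/10 ≈ -457.10)
S/V(54, 11) = -4571/(10*(10 - 1*54)) = -4571/(10*(10 - 54)) = -4571/10/(-44) = -4571/10*(-1/44) = 4571/440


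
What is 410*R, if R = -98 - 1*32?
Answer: -53300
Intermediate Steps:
R = -130 (R = -98 - 32 = -130)
410*R = 410*(-130) = -53300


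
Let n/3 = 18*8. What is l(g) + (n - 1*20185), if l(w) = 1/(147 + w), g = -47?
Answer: -1975299/100 ≈ -19753.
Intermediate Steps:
n = 432 (n = 3*(18*8) = 3*144 = 432)
l(g) + (n - 1*20185) = 1/(147 - 47) + (432 - 1*20185) = 1/100 + (432 - 20185) = 1/100 - 19753 = -1975299/100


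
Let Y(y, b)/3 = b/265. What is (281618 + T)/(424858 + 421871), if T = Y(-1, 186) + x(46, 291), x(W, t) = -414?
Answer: 74519618/224383185 ≈ 0.33211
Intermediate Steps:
Y(y, b) = 3*b/265 (Y(y, b) = 3*(b/265) = 3*b/265)
T = -109152/265 (T = (3/265)*186 - 414 = 558/265 - 414 = -109152/265 ≈ -411.89)
(281618 + T)/(424858 + 421871) = (281618 - 109152/265)/(424858 + 421871) = (74519618/265)/846729 = (74519618/265)*(1/846729) = 74519618/224383185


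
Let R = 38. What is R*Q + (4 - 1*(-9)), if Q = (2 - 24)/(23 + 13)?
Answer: -92/9 ≈ -10.222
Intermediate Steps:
Q = -11/18 (Q = -22/36 = -22*1/36 = -11/18 ≈ -0.61111)
R*Q + (4 - 1*(-9)) = 38*(-11/18) + (4 - 1*(-9)) = -209/9 + (4 + 9) = -209/9 + 13 = -92/9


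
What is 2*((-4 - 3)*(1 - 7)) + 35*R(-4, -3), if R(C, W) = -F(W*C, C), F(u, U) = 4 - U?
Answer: -196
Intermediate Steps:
R(C, W) = -4 + C (R(C, W) = -(4 - C) = -4 + C)
2*((-4 - 3)*(1 - 7)) + 35*R(-4, -3) = 2*((-4 - 3)*(1 - 7)) + 35*(-4 - 4) = 2*(-7*(-6)) + 35*(-8) = 2*42 - 280 = 84 - 280 = -196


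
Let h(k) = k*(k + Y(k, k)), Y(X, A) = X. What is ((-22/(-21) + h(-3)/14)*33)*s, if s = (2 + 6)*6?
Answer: 3696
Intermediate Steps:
h(k) = 2*k² (h(k) = k*(k + k) = k*(2*k) = 2*k²)
s = 48 (s = 8*6 = 48)
((-22/(-21) + h(-3)/14)*33)*s = ((-22/(-21) + (2*(-3)²)/14)*33)*48 = ((-22*(-1/21) + (2*9)*(1/14))*33)*48 = ((22/21 + 18*(1/14))*33)*48 = ((22/21 + 9/7)*33)*48 = ((7/3)*33)*48 = 77*48 = 3696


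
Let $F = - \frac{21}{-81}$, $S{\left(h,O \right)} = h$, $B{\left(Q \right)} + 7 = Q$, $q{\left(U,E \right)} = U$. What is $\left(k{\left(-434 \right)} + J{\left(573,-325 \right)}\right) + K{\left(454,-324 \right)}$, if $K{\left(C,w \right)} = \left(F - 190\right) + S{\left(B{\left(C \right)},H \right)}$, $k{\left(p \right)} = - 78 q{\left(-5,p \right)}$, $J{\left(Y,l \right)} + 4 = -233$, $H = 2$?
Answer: $\frac{11077}{27} \approx 410.26$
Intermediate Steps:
$B{\left(Q \right)} = -7 + Q$
$J{\left(Y,l \right)} = -237$ ($J{\left(Y,l \right)} = -4 - 233 = -237$)
$k{\left(p \right)} = 390$ ($k{\left(p \right)} = \left(-78\right) \left(-5\right) = 390$)
$F = \frac{7}{27}$ ($F = \left(-21\right) \left(- \frac{1}{81}\right) = \frac{7}{27} \approx 0.25926$)
$K{\left(C,w \right)} = - \frac{5312}{27} + C$ ($K{\left(C,w \right)} = \left(\frac{7}{27} - 190\right) + \left(-7 + C\right) = - \frac{5123}{27} + \left(-7 + C\right) = - \frac{5312}{27} + C$)
$\left(k{\left(-434 \right)} + J{\left(573,-325 \right)}\right) + K{\left(454,-324 \right)} = \left(390 - 237\right) + \left(- \frac{5312}{27} + 454\right) = 153 + \frac{6946}{27} = \frac{11077}{27}$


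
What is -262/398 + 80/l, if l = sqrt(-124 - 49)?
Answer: -131/199 - 80*I*sqrt(173)/173 ≈ -0.65829 - 6.0823*I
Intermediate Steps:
l = I*sqrt(173) (l = sqrt(-173) = I*sqrt(173) ≈ 13.153*I)
-262/398 + 80/l = -262/398 + 80/((I*sqrt(173))) = -262*1/398 + 80*(-I*sqrt(173)/173) = -131/199 - 80*I*sqrt(173)/173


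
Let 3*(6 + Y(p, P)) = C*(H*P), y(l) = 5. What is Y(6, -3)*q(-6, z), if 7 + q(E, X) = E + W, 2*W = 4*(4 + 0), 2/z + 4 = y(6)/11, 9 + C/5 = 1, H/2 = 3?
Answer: -1170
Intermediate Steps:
H = 6 (H = 2*3 = 6)
C = -40 (C = -45 + 5*1 = -45 + 5 = -40)
z = -22/39 (z = 2/(-4 + 5/11) = 2/(-39/11) = 2*(-11/39) = -22/39 ≈ -0.56410)
W = 8 (W = (4*(4 + 0))/2 = (4*4)/2 = (1/2)*16 = 8)
q(E, X) = 1 + E (q(E, X) = -7 + (E + 8) = -7 + (8 + E) = 1 + E)
Y(p, P) = -6 - 80*P (Y(p, P) = -6 + (-240*P)/3 = -6 - 80*P)
Y(6, -3)*q(-6, z) = (-6 - 80*(-3))*(1 - 6) = (-6 + 240)*(-5) = 234*(-5) = -1170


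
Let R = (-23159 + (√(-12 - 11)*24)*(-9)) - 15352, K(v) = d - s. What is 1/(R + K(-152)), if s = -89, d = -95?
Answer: I/(3*(-12839*I + 72*√23)) ≈ -2.5944e-5 + 6.9775e-7*I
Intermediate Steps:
K(v) = -6 (K(v) = -95 - 1*(-89) = -95 + 89 = -6)
R = -38511 - 216*I*√23 (R = (-23159 + (√(-23)*24)*(-9)) - 15352 = (-23159 + ((I*√23)*24)*(-9)) - 15352 = (-23159 + (24*I*√23)*(-9)) - 15352 = (-23159 - 216*I*√23) - 15352 = -38511 - 216*I*√23 ≈ -38511.0 - 1035.9*I)
1/(R + K(-152)) = 1/((-38511 - 216*I*√23) - 6) = 1/(-38517 - 216*I*√23)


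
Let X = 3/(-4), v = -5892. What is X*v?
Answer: 4419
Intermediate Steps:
X = -¾ (X = 3*(-¼) = -¾ ≈ -0.75000)
X*v = -¾*(-5892) = 4419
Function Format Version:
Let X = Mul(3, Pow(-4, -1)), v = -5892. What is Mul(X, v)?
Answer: 4419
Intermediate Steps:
X = Rational(-3, 4) (X = Mul(3, Rational(-1, 4)) = Rational(-3, 4) ≈ -0.75000)
Mul(X, v) = Mul(Rational(-3, 4), -5892) = 4419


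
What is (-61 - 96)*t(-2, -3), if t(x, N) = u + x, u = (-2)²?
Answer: -314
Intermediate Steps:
u = 4
t(x, N) = 4 + x
(-61 - 96)*t(-2, -3) = (-61 - 96)*(4 - 2) = -157*2 = -314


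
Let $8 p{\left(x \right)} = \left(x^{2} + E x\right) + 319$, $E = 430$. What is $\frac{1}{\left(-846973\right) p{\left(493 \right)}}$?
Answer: $- \frac{4}{192837965667} \approx -2.0743 \cdot 10^{-11}$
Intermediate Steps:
$p{\left(x \right)} = \frac{319}{8} + \frac{x^{2}}{8} + \frac{215 x}{4}$ ($p{\left(x \right)} = \frac{\left(x^{2} + 430 x\right) + 319}{8} = \frac{319 + x^{2} + 430 x}{8} = \frac{319}{8} + \frac{x^{2}}{8} + \frac{215 x}{4}$)
$\frac{1}{\left(-846973\right) p{\left(493 \right)}} = \frac{1}{\left(-846973\right) \left(\frac{319}{8} + \frac{493^{2}}{8} + \frac{215}{4} \cdot 493\right)} = - \frac{1}{846973 \left(\frac{319}{8} + \frac{1}{8} \cdot 243049 + \frac{105995}{4}\right)} = - \frac{1}{846973 \left(\frac{319}{8} + \frac{243049}{8} + \frac{105995}{4}\right)} = - \frac{1}{846973 \cdot \frac{227679}{4}} = \left(- \frac{1}{846973}\right) \frac{4}{227679} = - \frac{4}{192837965667}$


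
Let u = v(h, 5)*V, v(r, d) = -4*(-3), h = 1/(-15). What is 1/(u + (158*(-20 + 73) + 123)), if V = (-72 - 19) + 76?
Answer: 1/8317 ≈ 0.00012024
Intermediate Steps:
V = -15 (V = -91 + 76 = -15)
h = -1/15 ≈ -0.066667
v(r, d) = 12
u = -180 (u = 12*(-15) = -180)
1/(u + (158*(-20 + 73) + 123)) = 1/(-180 + (158*(-20 + 73) + 123)) = 1/(-180 + (158*53 + 123)) = 1/(-180 + (8374 + 123)) = 1/(-180 + 8497) = 1/8317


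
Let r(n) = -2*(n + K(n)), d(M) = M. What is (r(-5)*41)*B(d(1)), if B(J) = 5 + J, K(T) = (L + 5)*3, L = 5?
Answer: -12300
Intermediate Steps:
K(T) = 30 (K(T) = (5 + 5)*3 = 10*3 = 30)
r(n) = -60 - 2*n (r(n) = -2*(n + 30) = -2*(30 + n) = -60 - 2*n)
(r(-5)*41)*B(d(1)) = ((-60 - 2*(-5))*41)*(5 + 1) = ((-60 + 10)*41)*6 = -50*41*6 = -2050*6 = -12300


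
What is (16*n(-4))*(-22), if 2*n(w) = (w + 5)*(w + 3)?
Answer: 176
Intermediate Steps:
n(w) = (3 + w)*(5 + w)/2 (n(w) = ((w + 5)*(w + 3))/2 = ((5 + w)*(3 + w))/2 = ((3 + w)*(5 + w))/2 = (3 + w)*(5 + w)/2)
(16*n(-4))*(-22) = (16*(15/2 + (½)*(-4)² + 4*(-4)))*(-22) = (16*(15/2 + (½)*16 - 16))*(-22) = (16*(15/2 + 8 - 16))*(-22) = (16*(-½))*(-22) = -8*(-22) = 176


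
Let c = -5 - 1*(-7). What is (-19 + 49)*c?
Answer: 60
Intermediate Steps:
c = 2 (c = -5 + 7 = 2)
(-19 + 49)*c = (-19 + 49)*2 = 30*2 = 60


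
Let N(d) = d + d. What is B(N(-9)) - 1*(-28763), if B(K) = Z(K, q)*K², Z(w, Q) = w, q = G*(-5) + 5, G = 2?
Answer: 22931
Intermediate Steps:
q = -5 (q = 2*(-5) + 5 = -10 + 5 = -5)
N(d) = 2*d
B(K) = K³ (B(K) = K*K² = K³)
B(N(-9)) - 1*(-28763) = (2*(-9))³ - 1*(-28763) = (-18)³ + 28763 = -5832 + 28763 = 22931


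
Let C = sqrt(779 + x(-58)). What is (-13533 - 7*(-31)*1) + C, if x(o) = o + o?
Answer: -13316 + sqrt(663) ≈ -13290.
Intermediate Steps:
x(o) = 2*o
C = sqrt(663) (C = sqrt(779 + 2*(-58)) = sqrt(779 - 116) = sqrt(663) ≈ 25.749)
(-13533 - 7*(-31)*1) + C = (-13533 - 7*(-31)*1) + sqrt(663) = (-13533 + 217*1) + sqrt(663) = (-13533 + 217) + sqrt(663) = -13316 + sqrt(663)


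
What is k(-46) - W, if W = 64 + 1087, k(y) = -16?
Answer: -1167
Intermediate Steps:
W = 1151
k(-46) - W = -16 - 1*1151 = -16 - 1151 = -1167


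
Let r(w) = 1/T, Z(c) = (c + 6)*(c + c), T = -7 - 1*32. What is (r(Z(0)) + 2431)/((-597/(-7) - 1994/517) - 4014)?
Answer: -343110152/555047025 ≈ -0.61816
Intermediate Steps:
T = -39 (T = -7 - 32 = -39)
Z(c) = 2*c*(6 + c) (Z(c) = (6 + c)*(2*c) = 2*c*(6 + c))
r(w) = -1/39 (r(w) = 1/(-39) = -1/39)
(r(Z(0)) + 2431)/((-597/(-7) - 1994/517) - 4014) = (-1/39 + 2431)/((-597/(-7) - 1994/517) - 4014) = 94808/(39*((-597*(-1/7) - 1994*1/517) - 4014)) = 94808/(39*((597/7 - 1994/517) - 4014)) = 94808/(39*(294691/3619 - 4014)) = 94808/(39*(-14231975/3619)) = (94808/39)*(-3619/14231975) = -343110152/555047025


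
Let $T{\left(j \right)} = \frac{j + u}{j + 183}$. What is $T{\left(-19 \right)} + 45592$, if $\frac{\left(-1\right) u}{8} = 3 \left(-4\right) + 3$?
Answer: $\frac{7477141}{164} \approx 45592.0$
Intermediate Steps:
$u = 72$ ($u = - 8 \left(3 \left(-4\right) + 3\right) = - 8 \left(-12 + 3\right) = \left(-8\right) \left(-9\right) = 72$)
$T{\left(j \right)} = \frac{72 + j}{183 + j}$ ($T{\left(j \right)} = \frac{j + 72}{j + 183} = \frac{72 + j}{183 + j}$)
$T{\left(-19 \right)} + 45592 = \frac{72 - 19}{183 - 19} + 45592 = \frac{1}{164} \cdot 53 + 45592 = \frac{53}{164} + 45592 = \frac{7477141}{164}$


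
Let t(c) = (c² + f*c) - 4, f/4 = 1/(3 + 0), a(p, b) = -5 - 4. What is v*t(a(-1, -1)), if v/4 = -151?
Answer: -39260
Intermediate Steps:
v = -604 (v = 4*(-151) = -604)
a(p, b) = -9
f = 4/3 (f = 4/(3 + 0) = 4/3 ≈ 1.3333)
t(c) = -4 + c² + 4*c/3 (t(c) = (c² + 4*c/3) - 4 = -4 + c² + 4*c/3)
v*t(a(-1, -1)) = -604*(-4 + (-9)² + (4/3)*(-9)) = -604*(-4 + 81 - 12) = -604*65 = -39260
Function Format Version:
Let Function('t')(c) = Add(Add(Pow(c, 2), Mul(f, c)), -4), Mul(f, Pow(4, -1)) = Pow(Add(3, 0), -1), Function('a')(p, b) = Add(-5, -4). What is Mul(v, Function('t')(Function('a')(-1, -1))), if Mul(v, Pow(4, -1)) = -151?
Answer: -39260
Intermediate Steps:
v = -604 (v = Mul(4, -151) = -604)
Function('a')(p, b) = -9
f = Rational(4, 3) (f = Mul(4, Pow(Add(3, 0), -1)) = Mul(4, Pow(3, -1)) = Mul(4, Rational(1, 3)) = Rational(4, 3) ≈ 1.3333)
Function('t')(c) = Add(-4, Pow(c, 2), Mul(Rational(4, 3), c)) (Function('t')(c) = Add(Add(Pow(c, 2), Mul(Rational(4, 3), c)), -4) = Add(-4, Pow(c, 2), Mul(Rational(4, 3), c)))
Mul(v, Function('t')(Function('a')(-1, -1))) = Mul(-604, Add(-4, Pow(-9, 2), Mul(Rational(4, 3), -9))) = Mul(-604, Add(-4, 81, -12)) = Mul(-604, 65) = -39260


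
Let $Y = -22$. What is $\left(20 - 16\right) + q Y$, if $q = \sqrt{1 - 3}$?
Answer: $4 - 22 i \sqrt{2} \approx 4.0 - 31.113 i$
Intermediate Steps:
$q = i \sqrt{2}$ ($q = \sqrt{-2} = i \sqrt{2} \approx 1.4142 i$)
$\left(20 - 16\right) + q Y = \left(20 - 16\right) + i \sqrt{2} \left(-22\right) = \left(20 - 16\right) - 22 i \sqrt{2} = 4 - 22 i \sqrt{2}$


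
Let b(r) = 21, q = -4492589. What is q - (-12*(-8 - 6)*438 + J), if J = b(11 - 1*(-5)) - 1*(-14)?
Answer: -4566208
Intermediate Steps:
J = 35 (J = 21 - 1*(-14) = 21 + 14 = 35)
q - (-12*(-8 - 6)*438 + J) = -4492589 - (-12*(-8 - 6)*438 + 35) = -4492589 - (-12*(-14)*438 + 35) = -4492589 - (168*438 + 35) = -4492589 - (73584 + 35) = -4492589 - 1*73619 = -4492589 - 73619 = -4566208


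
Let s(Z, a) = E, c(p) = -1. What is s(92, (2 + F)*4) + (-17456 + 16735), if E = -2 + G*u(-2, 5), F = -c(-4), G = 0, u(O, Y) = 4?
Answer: -723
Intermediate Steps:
F = 1 (F = -1*(-1) = 1)
E = -2 (E = -2 + 0*4 = -2 + 0 = -2)
s(Z, a) = -2
s(92, (2 + F)*4) + (-17456 + 16735) = -2 + (-17456 + 16735) = -2 - 721 = -723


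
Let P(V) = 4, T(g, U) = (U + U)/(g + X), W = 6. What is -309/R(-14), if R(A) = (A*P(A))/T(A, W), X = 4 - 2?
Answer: -309/56 ≈ -5.5179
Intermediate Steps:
X = 2
T(g, U) = 2*U/(2 + g) (T(g, U) = (U + U)/(g + 2) = (2*U)/(2 + g) = 2*U/(2 + g))
R(A) = 4*A*(1/6 + A/12) (R(A) = (A*4)/((2*6/(2 + A))) = (4*A)/((12/(2 + A))) = (4*A)*(1/6 + A/12) = 4*A*(1/6 + A/12))
-309/R(-14) = -309*(-3/(14*(2 - 14))) = -309/((1/3)*(-14)*(-12)) = -309/56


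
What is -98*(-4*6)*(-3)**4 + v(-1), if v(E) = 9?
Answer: 190521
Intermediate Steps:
-98*(-4*6)*(-3)**4 + v(-1) = -98*(-4*6)*(-3)**4 + 9 = -(-2352)*81 + 9 = -98*(-1944) + 9 = 190512 + 9 = 190521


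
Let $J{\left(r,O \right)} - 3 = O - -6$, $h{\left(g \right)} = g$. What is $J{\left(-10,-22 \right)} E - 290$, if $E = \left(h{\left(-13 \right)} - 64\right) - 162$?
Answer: $2817$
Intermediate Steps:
$J{\left(r,O \right)} = 9 + O$ ($J{\left(r,O \right)} = 3 + \left(O - -6\right) = 3 + \left(O + 6\right) = 3 + \left(6 + O\right) = 9 + O$)
$E = -239$ ($E = \left(-13 - 64\right) - 162 = -77 - 162 = -239$)
$J{\left(-10,-22 \right)} E - 290 = \left(9 - 22\right) \left(-239\right) - 290 = \left(-13\right) \left(-239\right) - 290 = 3107 - 290 = 2817$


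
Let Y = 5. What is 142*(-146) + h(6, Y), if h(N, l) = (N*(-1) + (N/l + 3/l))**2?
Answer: -517859/25 ≈ -20714.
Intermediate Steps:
h(N, l) = (-N + 3/l + N/l)**2 (h(N, l) = (-N + (3/l + N/l))**2 = (-N + 3/l + N/l)**2)
142*(-146) + h(6, Y) = 142*(-146) + (3 + 6 - 1*6*5)**2/5**2 = -20732 + (3 + 6 - 30)**2/25 = -20732 + (1/25)*(-21)**2 = -20732 + (1/25)*441 = -20732 + 441/25 = -517859/25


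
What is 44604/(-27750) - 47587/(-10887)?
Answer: 139155917/50352375 ≈ 2.7636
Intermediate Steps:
44604/(-27750) - 47587/(-10887) = 44604*(-1/27750) - 47587*(-1/10887) = -7434/4625 + 47587/10887 = 139155917/50352375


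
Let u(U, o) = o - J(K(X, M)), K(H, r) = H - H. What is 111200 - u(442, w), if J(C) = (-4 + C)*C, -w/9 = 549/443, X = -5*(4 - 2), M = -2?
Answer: 49266541/443 ≈ 1.1121e+5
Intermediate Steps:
X = -10 (X = -5*2 = -10)
K(H, r) = 0
w = -4941/443 ≈ -11.154
J(C) = C*(-4 + C)
u(U, o) = o (u(U, o) = o - 0*(-4 + 0) = o - 0*(-4) = o - 1*0 = o + 0 = o)
111200 - u(442, w) = 111200 - 1*(-4941/443) = 111200 + 4941/443 = 49266541/443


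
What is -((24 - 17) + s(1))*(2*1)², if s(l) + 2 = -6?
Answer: 4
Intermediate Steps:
s(l) = -8 (s(l) = -2 - 6 = -8)
-((24 - 17) + s(1))*(2*1)² = -((24 - 17) - 8)*(2*1)² = -(7 - 8)*2² = -(-1)*4 = -1*(-4) = 4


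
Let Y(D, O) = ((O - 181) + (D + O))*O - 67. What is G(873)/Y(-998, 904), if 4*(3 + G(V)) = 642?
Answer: 315/1137098 ≈ 0.00027702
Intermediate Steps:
G(V) = 315/2 (G(V) = -3 + (¼)*642 = -3 + 321/2 = 315/2)
Y(D, O) = -67 + O*(-181 + D + 2*O) (Y(D, O) = ((-181 + O) + (D + O))*O - 67 = (-181 + D + 2*O)*O - 67 = O*(-181 + D + 2*O) - 67 = -67 + O*(-181 + D + 2*O))
G(873)/Y(-998, 904) = 315/(2*(-67 - 181*904 + 2*904² - 998*904)) = 315/(2*(-67 - 163624 + 2*817216 - 902192)) = 315/(2*(-67 - 163624 + 1634432 - 902192)) = (315/2)/568549 = (315/2)*(1/568549) = 315/1137098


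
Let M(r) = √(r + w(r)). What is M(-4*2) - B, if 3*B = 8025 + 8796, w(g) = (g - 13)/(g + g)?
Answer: -5607 + I*√107/4 ≈ -5607.0 + 2.586*I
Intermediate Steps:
w(g) = (-13 + g)/(2*g) (w(g) = (-13 + g)/((2*g)) = (-13 + g)*(1/(2*g)) = (-13 + g)/(2*g))
B = 5607 (B = (8025 + 8796)/3 = (⅓)*16821 = 5607)
M(r) = √(r + (-13 + r)/(2*r))
M(-4*2) - B = √(2 - 26/((-4*2)) + 4*(-4*2))/2 - 1*5607 = √(2 - 26/(-8) + 4*(-8))/2 - 5607 = √(2 - 26*(-⅛) - 32)/2 - 5607 = √(2 + 13/4 - 32)/2 - 5607 = √(-107/4)/2 - 5607 = (I*√107/2)/2 - 5607 = I*√107/4 - 5607 = -5607 + I*√107/4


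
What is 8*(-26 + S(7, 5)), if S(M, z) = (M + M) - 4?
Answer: -128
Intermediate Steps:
S(M, z) = -4 + 2*M (S(M, z) = 2*M - 4 = -4 + 2*M)
8*(-26 + S(7, 5)) = 8*(-26 + (-4 + 2*7)) = 8*(-26 + (-4 + 14)) = 8*(-26 + 10) = 8*(-16) = -128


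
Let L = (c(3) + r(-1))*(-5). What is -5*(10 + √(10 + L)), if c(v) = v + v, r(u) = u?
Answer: -50 - 5*I*√15 ≈ -50.0 - 19.365*I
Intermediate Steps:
c(v) = 2*v
L = -25 (L = (2*3 - 1)*(-5) = (6 - 1)*(-5) = 5*(-5) = -25)
-5*(10 + √(10 + L)) = -5*(10 + √(10 - 25)) = -5*(10 + √(-15)) = -5*(10 + I*√15) = -50 - 5*I*√15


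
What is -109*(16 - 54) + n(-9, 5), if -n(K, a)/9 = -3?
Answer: 4169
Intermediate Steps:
n(K, a) = 27 (n(K, a) = -9*(-3) = 27)
-109*(16 - 54) + n(-9, 5) = -109*(16 - 54) + 27 = -109*(-38) + 27 = 4142 + 27 = 4169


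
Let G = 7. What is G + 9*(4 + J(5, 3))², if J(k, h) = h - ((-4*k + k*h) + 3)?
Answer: 736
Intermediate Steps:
J(k, h) = -3 + h + 4*k - h*k (J(k, h) = h - ((-4*k + h*k) + 3) = h - (3 - 4*k + h*k) = h + (-3 + 4*k - h*k) = -3 + h + 4*k - h*k)
G + 9*(4 + J(5, 3))² = 7 + 9*(4 + (-3 + 3 + 4*5 - 1*3*5))² = 7 + 9*(4 + (-3 + 3 + 20 - 15))² = 7 + 9*(4 + 5)² = 7 + 9*9² = 7 + 9*81 = 7 + 729 = 736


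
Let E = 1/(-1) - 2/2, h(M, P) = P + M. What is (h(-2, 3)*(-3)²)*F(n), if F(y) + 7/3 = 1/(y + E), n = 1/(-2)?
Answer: -123/5 ≈ -24.600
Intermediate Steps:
h(M, P) = M + P
n = -½ ≈ -0.50000
E = -2 (E = 1*(-1) - 2*½ = -1 - 1 = -2)
F(y) = -7/3 + 1/(-2 + y) (F(y) = -7/3 + 1/(y - 2) = -7/3 + 1/(-2 + y))
(h(-2, 3)*(-3)²)*F(n) = ((-2 + 3)*(-3)²)*((17 - 7*(-½))/(3*(-2 - ½))) = (1*9)*((17 + 7/2)/(3*(-5/2))) = 9*((⅓)*(-⅖)*(41/2)) = 9*(-41/15) = -123/5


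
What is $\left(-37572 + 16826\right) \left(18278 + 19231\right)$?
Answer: $-778161714$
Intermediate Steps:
$\left(-37572 + 16826\right) \left(18278 + 19231\right) = \left(-20746\right) 37509 = -778161714$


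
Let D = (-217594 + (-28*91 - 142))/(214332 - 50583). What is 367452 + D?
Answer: 20056559088/54583 ≈ 3.6745e+5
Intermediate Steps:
D = -73428/54583 (D = (-217594 + (-2548 - 142))/163749 = (-217594 - 2690)*(1/163749) = -220284*1/163749 = -73428/54583 ≈ -1.3453)
367452 + D = 367452 - 73428/54583 = 20056559088/54583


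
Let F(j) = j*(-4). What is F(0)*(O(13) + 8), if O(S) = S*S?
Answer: 0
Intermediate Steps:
F(j) = -4*j
O(S) = S**2
F(0)*(O(13) + 8) = (-4*0)*(13**2 + 8) = 0*(169 + 8) = 0*177 = 0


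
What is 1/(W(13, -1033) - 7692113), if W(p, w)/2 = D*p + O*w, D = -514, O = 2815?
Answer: -1/13521267 ≈ -7.3958e-8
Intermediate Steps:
W(p, w) = -1028*p + 5630*w (W(p, w) = 2*(-514*p + 2815*w) = -1028*p + 5630*w)
1/(W(13, -1033) - 7692113) = 1/((-1028*13 + 5630*(-1033)) - 7692113) = 1/((-13364 - 5815790) - 7692113) = 1/(-5829154 - 7692113) = 1/(-13521267) = -1/13521267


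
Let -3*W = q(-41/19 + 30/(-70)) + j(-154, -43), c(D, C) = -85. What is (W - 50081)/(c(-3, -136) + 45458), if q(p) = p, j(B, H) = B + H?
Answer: -19955774/18103827 ≈ -1.1023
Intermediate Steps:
W = 26545/399 (W = -((-41/19 + 30/(-70)) + (-154 - 43))/3 = -((-41*1/19 + 30*(-1/70)) - 197)/3 = -((-41/19 - 3/7) - 197)/3 = -(-344/133 - 197)/3 = -⅓*(-26545/133) = 26545/399 ≈ 66.529)
(W - 50081)/(c(-3, -136) + 45458) = (26545/399 - 50081)/(-85 + 45458) = -19955774/399/45373 = -19955774/399*1/45373 = -19955774/18103827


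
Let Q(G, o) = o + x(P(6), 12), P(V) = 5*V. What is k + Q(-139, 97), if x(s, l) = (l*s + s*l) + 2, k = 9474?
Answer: 10293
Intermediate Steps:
x(s, l) = 2 + 2*l*s (x(s, l) = (l*s + l*s) + 2 = 2*l*s + 2 = 2 + 2*l*s)
Q(G, o) = 722 + o (Q(G, o) = o + (2 + 2*12*(5*6)) = o + (2 + 2*12*30) = o + (2 + 720) = o + 722 = 722 + o)
k + Q(-139, 97) = 9474 + (722 + 97) = 9474 + 819 = 10293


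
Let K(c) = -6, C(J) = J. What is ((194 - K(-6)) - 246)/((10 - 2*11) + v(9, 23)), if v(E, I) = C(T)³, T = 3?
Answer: -46/15 ≈ -3.0667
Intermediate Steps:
v(E, I) = 27 (v(E, I) = 3³ = 27)
((194 - K(-6)) - 246)/((10 - 2*11) + v(9, 23)) = ((194 - 1*(-6)) - 246)/((10 - 2*11) + 27) = ((194 + 6) - 246)/((10 - 22) + 27) = (200 - 246)/(-12 + 27) = -46/15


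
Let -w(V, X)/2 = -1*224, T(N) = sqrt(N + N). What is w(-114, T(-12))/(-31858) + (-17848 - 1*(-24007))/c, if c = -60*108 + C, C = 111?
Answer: -33177789/33817267 ≈ -0.98109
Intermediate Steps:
T(N) = sqrt(2)*sqrt(N) (T(N) = sqrt(2*N) = sqrt(2)*sqrt(N))
w(V, X) = 448 (w(V, X) = -(-2)*224 = -2*(-224) = 448)
c = -6369 (c = -60*108 + 111 = -6480 + 111 = -6369)
w(-114, T(-12))/(-31858) + (-17848 - 1*(-24007))/c = 448/(-31858) + (-17848 - 1*(-24007))/(-6369) = 448*(-1/31858) + (-17848 + 24007)*(-1/6369) = -224/15929 + 6159*(-1/6369) = -224/15929 - 2053/2123 = -33177789/33817267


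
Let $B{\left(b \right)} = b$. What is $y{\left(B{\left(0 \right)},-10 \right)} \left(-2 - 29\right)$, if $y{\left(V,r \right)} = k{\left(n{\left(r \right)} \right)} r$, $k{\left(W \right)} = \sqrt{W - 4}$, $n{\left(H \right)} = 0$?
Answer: $620 i \approx 620.0 i$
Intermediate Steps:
$k{\left(W \right)} = \sqrt{-4 + W}$
$y{\left(V,r \right)} = 2 i r$ ($y{\left(V,r \right)} = \sqrt{-4 + 0} r = \sqrt{-4} r = 2 i r$)
$y{\left(B{\left(0 \right)},-10 \right)} \left(-2 - 29\right) = 2 i \left(-10\right) \left(-2 - 29\right) = - 20 i \left(-2 - 29\right) = - 20 i \left(-31\right) = 620 i$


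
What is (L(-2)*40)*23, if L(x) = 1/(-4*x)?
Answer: 115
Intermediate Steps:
L(x) = -1/(4*x)
(L(-2)*40)*23 = (-¼/(-2)*40)*23 = (-¼*(-½)*40)*23 = ((⅛)*40)*23 = 5*23 = 115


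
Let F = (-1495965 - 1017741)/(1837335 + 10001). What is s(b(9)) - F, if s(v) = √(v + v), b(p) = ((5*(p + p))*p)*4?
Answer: 33969/24964 + 36*√5 ≈ 81.859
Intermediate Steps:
b(p) = 40*p² (b(p) = ((5*(2*p))*p)*4 = ((10*p)*p)*4 = (10*p²)*4 = 40*p²)
s(v) = √2*√v (s(v) = √(2*v) = √2*√v)
F = -33969/24964 (F = -2513706/1847336 = -2513706*1/1847336 = -33969/24964 ≈ -1.3607)
s(b(9)) - F = √2*√(40*9²) - 1*(-33969/24964) = √2*√(40*81) + 33969/24964 = √2*√3240 + 33969/24964 = √2*(18*√10) + 33969/24964 = 36*√5 + 33969/24964 = 33969/24964 + 36*√5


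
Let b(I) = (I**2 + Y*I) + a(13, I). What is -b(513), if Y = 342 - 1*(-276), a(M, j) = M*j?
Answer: -586872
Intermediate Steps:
Y = 618 (Y = 342 + 276 = 618)
b(I) = I**2 + 631*I (b(I) = (I**2 + 618*I) + 13*I = I**2 + 631*I)
-b(513) = -513*(631 + 513) = -513*1144 = -1*586872 = -586872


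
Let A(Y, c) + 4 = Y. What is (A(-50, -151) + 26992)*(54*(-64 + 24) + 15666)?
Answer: 363824628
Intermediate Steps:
A(Y, c) = -4 + Y
(A(-50, -151) + 26992)*(54*(-64 + 24) + 15666) = ((-4 - 50) + 26992)*(54*(-64 + 24) + 15666) = (-54 + 26992)*(54*(-40) + 15666) = 26938*(-2160 + 15666) = 26938*13506 = 363824628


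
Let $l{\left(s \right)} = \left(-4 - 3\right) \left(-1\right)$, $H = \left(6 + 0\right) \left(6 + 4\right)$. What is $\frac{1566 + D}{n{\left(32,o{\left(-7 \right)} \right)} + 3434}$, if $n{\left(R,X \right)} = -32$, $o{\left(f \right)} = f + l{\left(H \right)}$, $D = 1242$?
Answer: $\frac{52}{63} \approx 0.8254$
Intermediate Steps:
$H = 60$ ($H = 6 \cdot 10 = 60$)
$l{\left(s \right)} = 7$ ($l{\left(s \right)} = \left(-7\right) \left(-1\right) = 7$)
$o{\left(f \right)} = 7 + f$ ($o{\left(f \right)} = f + 7 = 7 + f$)
$\frac{1566 + D}{n{\left(32,o{\left(-7 \right)} \right)} + 3434} = \frac{1566 + 1242}{-32 + 3434} = \frac{2808}{3402} = 2808 \cdot \frac{1}{3402} = \frac{52}{63}$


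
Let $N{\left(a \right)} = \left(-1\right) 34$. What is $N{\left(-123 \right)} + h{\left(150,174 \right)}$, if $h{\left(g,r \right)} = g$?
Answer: $116$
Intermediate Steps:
$N{\left(a \right)} = -34$
$N{\left(-123 \right)} + h{\left(150,174 \right)} = -34 + 150 = 116$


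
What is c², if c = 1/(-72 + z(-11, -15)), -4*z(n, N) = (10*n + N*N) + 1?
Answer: 1/10201 ≈ 9.8030e-5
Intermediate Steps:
z(n, N) = -¼ - 5*n/2 - N²/4 (z(n, N) = -((10*n + N*N) + 1)/4 = -((10*n + N²) + 1)/4 = -((N² + 10*n) + 1)/4 = -(1 + N² + 10*n)/4 = -¼ - 5*n/2 - N²/4)
c = -1/101 (c = 1/(-72 + (-¼ - 5/2*(-11) - ¼*(-15)²)) = 1/(-72 + (-¼ + 55/2 - ¼*225)) = 1/(-72 + (-¼ + 55/2 - 225/4)) = 1/(-72 - 29) = 1/(-101) = -1/101 ≈ -0.0099010)
c² = (-1/101)² = 1/10201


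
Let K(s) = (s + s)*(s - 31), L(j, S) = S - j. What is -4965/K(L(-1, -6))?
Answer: -331/24 ≈ -13.792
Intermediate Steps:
K(s) = 2*s*(-31 + s) (K(s) = (2*s)*(-31 + s) = 2*s*(-31 + s))
-4965/K(L(-1, -6)) = -4965*1/(2*(-31 + (-6 - 1*(-1)))*(-6 - 1*(-1))) = -4965*1/(2*(-31 + (-6 + 1))*(-6 + 1)) = -4965*(-1/(10*(-31 - 5))) = -4965/(2*(-5)*(-36)) = -4965/360 = -4965*1/360 = -331/24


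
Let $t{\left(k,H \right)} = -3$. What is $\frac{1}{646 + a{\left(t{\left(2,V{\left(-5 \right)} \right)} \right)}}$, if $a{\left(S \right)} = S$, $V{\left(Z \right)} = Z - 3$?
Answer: $\frac{1}{643} \approx 0.0015552$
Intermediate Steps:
$V{\left(Z \right)} = -3 + Z$
$\frac{1}{646 + a{\left(t{\left(2,V{\left(-5 \right)} \right)} \right)}} = \frac{1}{646 - 3} = \frac{1}{643}$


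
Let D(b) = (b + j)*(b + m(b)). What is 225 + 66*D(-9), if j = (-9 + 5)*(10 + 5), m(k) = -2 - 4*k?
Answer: -113625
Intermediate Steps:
j = -60 (j = -4*15 = -60)
D(b) = (-60 + b)*(-2 - 3*b) (D(b) = (b - 60)*(b + (-2 - 4*b)) = (-60 + b)*(-2 - 3*b))
225 + 66*D(-9) = 225 + 66*(120 - 3*(-9)² + 178*(-9)) = 225 + 66*(120 - 3*81 - 1602) = 225 + 66*(120 - 243 - 1602) = 225 + 66*(-1725) = 225 - 113850 = -113625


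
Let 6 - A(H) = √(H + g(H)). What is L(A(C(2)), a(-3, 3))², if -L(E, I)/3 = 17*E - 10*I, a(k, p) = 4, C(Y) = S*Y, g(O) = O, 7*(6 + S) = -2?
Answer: -215604/7 - 75888*I*√77/7 ≈ -30801.0 - 95131.0*I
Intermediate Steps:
S = -44/7 (S = -6 + (⅐)*(-2) = -6 - 2/7 = -44/7 ≈ -6.2857)
C(Y) = -44*Y/7
A(H) = 6 - √2*√H (A(H) = 6 - √(H + H) = 6 - √(2*H) = 6 - √2*√H)
L(E, I) = -51*E + 30*I (L(E, I) = -3*(17*E - 10*I) = -3*(-10*I + 17*E) = -51*E + 30*I)
L(A(C(2)), a(-3, 3))² = (-51*(6 - √2*√(-44/7*2)) + 30*4)² = (-51*(6 - √2*√(-88/7)) + 120)² = (-51*(6 - √2*2*I*√154/7) + 120)² = (-51*(6 - 4*I*√77/7) + 120)² = ((-306 + 204*I*√77/7) + 120)² = (-186 + 204*I*√77/7)²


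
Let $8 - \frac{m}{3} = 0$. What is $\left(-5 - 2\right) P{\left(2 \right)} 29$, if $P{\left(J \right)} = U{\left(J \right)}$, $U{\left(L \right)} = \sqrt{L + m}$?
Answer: $- 203 \sqrt{26} \approx -1035.1$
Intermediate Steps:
$m = 24$ ($m = 24 - 0 = 24 + 0 = 24$)
$U{\left(L \right)} = \sqrt{24 + L}$ ($U{\left(L \right)} = \sqrt{L + 24} = \sqrt{24 + L}$)
$P{\left(J \right)} = \sqrt{24 + J}$
$\left(-5 - 2\right) P{\left(2 \right)} 29 = \left(-5 - 2\right) \sqrt{24 + 2} \cdot 29 = \left(-5 - 2\right) \sqrt{26} \cdot 29 = - 7 \sqrt{26} \cdot 29 = - 203 \sqrt{26}$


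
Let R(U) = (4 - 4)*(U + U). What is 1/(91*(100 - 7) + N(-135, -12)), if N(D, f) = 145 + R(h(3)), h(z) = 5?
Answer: 1/8608 ≈ 0.00011617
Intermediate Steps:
R(U) = 0 (R(U) = 0*(2*U) = 0)
N(D, f) = 145 (N(D, f) = 145 + 0 = 145)
1/(91*(100 - 7) + N(-135, -12)) = 1/(91*(100 - 7) + 145) = 1/(91*93 + 145) = 1/(8463 + 145) = 1/8608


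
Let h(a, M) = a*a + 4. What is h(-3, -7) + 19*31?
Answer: 602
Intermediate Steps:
h(a, M) = 4 + a**2 (h(a, M) = a**2 + 4 = 4 + a**2)
h(-3, -7) + 19*31 = (4 + (-3)**2) + 19*31 = (4 + 9) + 589 = 13 + 589 = 602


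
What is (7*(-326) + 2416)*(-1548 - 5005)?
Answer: -878102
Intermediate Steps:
(7*(-326) + 2416)*(-1548 - 5005) = (-2282 + 2416)*(-6553) = 134*(-6553) = -878102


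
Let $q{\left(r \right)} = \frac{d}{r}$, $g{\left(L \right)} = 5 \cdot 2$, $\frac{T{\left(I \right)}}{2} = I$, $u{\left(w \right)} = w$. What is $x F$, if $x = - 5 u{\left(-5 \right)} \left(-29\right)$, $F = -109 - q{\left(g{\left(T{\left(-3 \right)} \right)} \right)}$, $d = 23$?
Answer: $\frac{161385}{2} \approx 80693.0$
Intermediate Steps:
$T{\left(I \right)} = 2 I$
$g{\left(L \right)} = 10$
$q{\left(r \right)} = \frac{23}{r}$
$F = - \frac{1113}{10}$ ($F = -109 - \frac{23}{10} = - \frac{1113}{10} \approx -111.3$)
$x = -725$ ($x = \left(-5\right) \left(-5\right) \left(-29\right) = 25 \left(-29\right) = -725$)
$x F = \left(-725\right) \left(- \frac{1113}{10}\right) = \frac{161385}{2}$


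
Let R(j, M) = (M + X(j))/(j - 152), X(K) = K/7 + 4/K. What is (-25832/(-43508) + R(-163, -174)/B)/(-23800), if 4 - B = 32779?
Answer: -4003772189177/160498649787525000 ≈ -2.4946e-5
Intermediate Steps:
X(K) = 4/K + K/7 (X(K) = K*(⅐) + 4/K = K/7 + 4/K = 4/K + K/7)
R(j, M) = (M + 4/j + j/7)/(-152 + j) (R(j, M) = (M + (4/j + j/7))/(j - 152) = (M + 4/j + j/7)/(-152 + j))
B = -32775 (B = 4 - 1*32779 = 4 - 32779 = -32775)
(-25832/(-43508) + R(-163, -174)/B)/(-23800) = (-25832/(-43508) + ((4 + (⅐)*(-163)² - 174*(-163))/((-163)*(-152 - 163)))/(-32775))/(-23800) = (-25832*(-1/43508) - 1/163*(4 + (⅐)*26569 + 28362)/(-315)*(-1/32775))*(-1/23800) = (6458/10877 - 1/163*(-1/315)*(4 + 26569/7 + 28362)*(-1/32775))*(-1/23800) = (6458/10877 - 1/163*(-1/315)*225131/7*(-1/32775))*(-1/23800) = (6458/10877 + (225131/359415)*(-1/32775))*(-1/23800) = (6458/10877 - 11849/619990875)*(-1/23800) = (4003772189177/6743640747375)*(-1/23800) = -4003772189177/160498649787525000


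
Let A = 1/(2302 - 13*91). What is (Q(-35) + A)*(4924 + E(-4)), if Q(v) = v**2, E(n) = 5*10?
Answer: 2272746608/373 ≈ 6.0932e+6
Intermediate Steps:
E(n) = 50
A = 1/1119 (A = 1/(2302 - 1183) = 1/1119 ≈ 0.00089366)
(Q(-35) + A)*(4924 + E(-4)) = ((-35)**2 + 1/1119)*(4924 + 50) = (1225 + 1/1119)*4974 = (1370776/1119)*4974 = 2272746608/373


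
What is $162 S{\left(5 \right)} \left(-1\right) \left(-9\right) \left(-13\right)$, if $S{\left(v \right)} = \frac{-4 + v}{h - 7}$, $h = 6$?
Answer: $18954$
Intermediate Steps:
$S{\left(v \right)} = 4 - v$ ($S{\left(v \right)} = \frac{-4 + v}{6 - 7} = \frac{-4 + v}{-1} = \left(-4 + v\right) \left(-1\right) = 4 - v$)
$162 S{\left(5 \right)} \left(-1\right) \left(-9\right) \left(-13\right) = 162 \left(4 - 5\right) \left(-1\right) \left(-9\right) \left(-13\right) = 162 \left(4 - 5\right) 9 \left(-13\right) = 162 \left(-1\right) \left(-117\right) = \left(-162\right) \left(-117\right) = 18954$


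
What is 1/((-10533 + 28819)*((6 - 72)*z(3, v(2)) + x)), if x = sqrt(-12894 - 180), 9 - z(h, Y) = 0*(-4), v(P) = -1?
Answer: -99/1115171710 - I*sqrt(13074)/6691030260 ≈ -8.8776e-8 - 1.7089e-8*I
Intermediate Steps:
z(h, Y) = 9 (z(h, Y) = 9 - 0*(-4) = 9 - 1*0 = 9 + 0 = 9)
x = I*sqrt(13074) (x = sqrt(-13074) = I*sqrt(13074) ≈ 114.34*I)
1/((-10533 + 28819)*((6 - 72)*z(3, v(2)) + x)) = 1/((-10533 + 28819)*((6 - 72)*9 + I*sqrt(13074))) = 1/(18286*(-66*9 + I*sqrt(13074))) = 1/(18286*(-594 + I*sqrt(13074))) = 1/(-10861884 + 18286*I*sqrt(13074))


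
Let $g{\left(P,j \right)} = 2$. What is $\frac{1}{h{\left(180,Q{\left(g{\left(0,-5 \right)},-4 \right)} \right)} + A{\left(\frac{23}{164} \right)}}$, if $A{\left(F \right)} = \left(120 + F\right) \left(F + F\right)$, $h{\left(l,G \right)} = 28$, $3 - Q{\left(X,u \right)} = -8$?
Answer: $\frac{13448}{829713} \approx 0.016208$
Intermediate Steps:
$Q{\left(X,u \right)} = 11$ ($Q{\left(X,u \right)} = 3 - -8 = 3 + 8 = 11$)
$A{\left(F \right)} = 2 F \left(120 + F\right)$ ($A{\left(F \right)} = \left(120 + F\right) 2 F = 2 F \left(120 + F\right)$)
$\frac{1}{h{\left(180,Q{\left(g{\left(0,-5 \right)},-4 \right)} \right)} + A{\left(\frac{23}{164} \right)}} = \frac{1}{28 + 2 \cdot \frac{23}{164} \left(120 + \frac{23}{164}\right)} = \frac{1}{28 + 2 \cdot \frac{23}{164} \cdot \frac{19703}{164}} = \frac{1}{28 + \frac{453169}{13448}} = \frac{1}{\frac{829713}{13448}} = \frac{13448}{829713}$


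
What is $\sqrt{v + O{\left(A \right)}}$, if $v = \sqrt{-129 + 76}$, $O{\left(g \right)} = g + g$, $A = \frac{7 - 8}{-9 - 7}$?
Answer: $\frac{\sqrt{2 + 16 i \sqrt{53}}}{4} \approx 1.9243 + 1.8916 i$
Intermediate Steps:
$A = \frac{1}{16}$ ($A = - \frac{1}{-16} = \left(-1\right) \left(- \frac{1}{16}\right) = \frac{1}{16} \approx 0.0625$)
$O{\left(g \right)} = 2 g$
$v = i \sqrt{53}$ ($v = \sqrt{-53} = i \sqrt{53} \approx 7.2801 i$)
$\sqrt{v + O{\left(A \right)}} = \sqrt{i \sqrt{53} + 2 \cdot \frac{1}{16}} = \sqrt{i \sqrt{53} + \frac{1}{8}} = \sqrt{\frac{1}{8} + i \sqrt{53}}$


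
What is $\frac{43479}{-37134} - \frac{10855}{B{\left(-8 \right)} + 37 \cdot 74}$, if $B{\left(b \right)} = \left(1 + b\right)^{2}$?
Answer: $- \frac{58251727}{11499162} \approx -5.0657$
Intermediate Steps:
$\frac{43479}{-37134} - \frac{10855}{B{\left(-8 \right)} + 37 \cdot 74} = \frac{43479}{-37134} - \frac{10855}{\left(1 - 8\right)^{2} + 37 \cdot 74} = 43479 \left(- \frac{1}{37134}\right) - \frac{10855}{\left(-7\right)^{2} + 2738} = - \frac{4831}{4126} - \frac{10855}{49 + 2738} = - \frac{4831}{4126} - \frac{10855}{2787} = - \frac{58251727}{11499162}$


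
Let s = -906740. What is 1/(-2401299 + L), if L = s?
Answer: -1/3308039 ≈ -3.0229e-7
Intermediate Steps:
L = -906740
1/(-2401299 + L) = 1/(-2401299 - 906740) = 1/(-3308039) = -1/3308039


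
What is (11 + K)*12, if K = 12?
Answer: 276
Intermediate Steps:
(11 + K)*12 = (11 + 12)*12 = 23*12 = 276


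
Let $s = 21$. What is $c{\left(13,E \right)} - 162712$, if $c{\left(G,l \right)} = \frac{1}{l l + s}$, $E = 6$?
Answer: $- \frac{9274583}{57} \approx -1.6271 \cdot 10^{5}$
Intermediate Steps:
$c{\left(G,l \right)} = \frac{1}{21 + l^{2}}$ ($c{\left(G,l \right)} = \frac{1}{l l + 21} = \frac{1}{l^{2} + 21} = \frac{1}{21 + l^{2}}$)
$c{\left(13,E \right)} - 162712 = \frac{1}{21 + 6^{2}} - 162712 = \frac{1}{21 + 36} - 162712 = \frac{1}{57} - 162712 = - \frac{9274583}{57}$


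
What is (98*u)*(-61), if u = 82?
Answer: -490196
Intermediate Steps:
(98*u)*(-61) = (98*82)*(-61) = 8036*(-61) = -490196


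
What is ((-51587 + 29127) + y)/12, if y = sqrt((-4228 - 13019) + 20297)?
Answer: -5615/3 + 5*sqrt(122)/12 ≈ -1867.1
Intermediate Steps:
y = 5*sqrt(122) (y = sqrt(-17247 + 20297) = sqrt(3050) = 5*sqrt(122) ≈ 55.227)
((-51587 + 29127) + y)/12 = ((-51587 + 29127) + 5*sqrt(122))/12 = (-22460 + 5*sqrt(122))/12 = -5615/3 + 5*sqrt(122)/12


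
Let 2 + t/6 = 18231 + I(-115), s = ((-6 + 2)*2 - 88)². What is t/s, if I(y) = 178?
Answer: 18407/1536 ≈ 11.984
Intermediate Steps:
s = 9216 (s = (-4*2 - 88)² = (-8 - 88)² = (-96)² = 9216)
t = 110442 (t = -12 + 6*(18231 + 178) = -12 + 6*18409 = -12 + 110454 = 110442)
t/s = 110442/9216 = 110442*(1/9216) = 18407/1536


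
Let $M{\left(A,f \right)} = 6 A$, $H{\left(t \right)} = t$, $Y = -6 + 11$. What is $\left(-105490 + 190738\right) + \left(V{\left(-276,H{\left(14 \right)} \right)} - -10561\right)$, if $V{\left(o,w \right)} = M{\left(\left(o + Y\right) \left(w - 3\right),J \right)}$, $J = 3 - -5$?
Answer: $77923$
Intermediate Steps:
$Y = 5$
$J = 8$ ($J = 3 + 5 = 8$)
$V{\left(o,w \right)} = 6 \left(-3 + w\right) \left(5 + o\right)$ ($V{\left(o,w \right)} = 6 \left(o + 5\right) \left(w - 3\right) = 6 \left(5 + o\right) \left(-3 + w\right) = 6 \left(-3 + w\right) \left(5 + o\right)$)
$\left(-105490 + 190738\right) + \left(V{\left(-276,H{\left(14 \right)} \right)} - -10561\right) = \left(-105490 + 190738\right) + \left(\left(-90 - -4968 + 30 \cdot 14 + 6 \left(-276\right) 14\right) - -10561\right) = 85248 + \left(\left(-90 + 4968 + 420 - 23184\right) + 10561\right) = 85248 + \left(-17886 + 10561\right) = 85248 - 7325 = 77923$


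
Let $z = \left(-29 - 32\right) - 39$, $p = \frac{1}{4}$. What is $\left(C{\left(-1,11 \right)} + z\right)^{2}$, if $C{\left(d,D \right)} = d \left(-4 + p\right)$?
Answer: $\frac{148225}{16} \approx 9264.1$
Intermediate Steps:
$p = \frac{1}{4} \approx 0.25$
$C{\left(d,D \right)} = - \frac{15 d}{4}$ ($C{\left(d,D \right)} = d \left(-4 + \frac{1}{4}\right) = d \left(- \frac{15}{4}\right) = - \frac{15 d}{4}$)
$z = -100$ ($z = -61 - 39 = -100$)
$\left(C{\left(-1,11 \right)} + z\right)^{2} = \left(\left(- \frac{15}{4}\right) \left(-1\right) - 100\right)^{2} = \left(\frac{15}{4} - 100\right)^{2} = \left(- \frac{385}{4}\right)^{2} = \frac{148225}{16}$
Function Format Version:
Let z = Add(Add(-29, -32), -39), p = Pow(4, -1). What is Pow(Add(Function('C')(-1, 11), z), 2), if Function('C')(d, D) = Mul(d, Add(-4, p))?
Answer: Rational(148225, 16) ≈ 9264.1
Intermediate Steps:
p = Rational(1, 4) ≈ 0.25000
Function('C')(d, D) = Mul(Rational(-15, 4), d) (Function('C')(d, D) = Mul(d, Add(-4, Rational(1, 4))) = Mul(d, Rational(-15, 4)) = Mul(Rational(-15, 4), d))
z = -100 (z = Add(-61, -39) = -100)
Pow(Add(Function('C')(-1, 11), z), 2) = Pow(Add(Mul(Rational(-15, 4), -1), -100), 2) = Pow(Add(Rational(15, 4), -100), 2) = Pow(Rational(-385, 4), 2) = Rational(148225, 16)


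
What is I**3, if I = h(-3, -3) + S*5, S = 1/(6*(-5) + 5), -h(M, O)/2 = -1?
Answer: 729/125 ≈ 5.8320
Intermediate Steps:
h(M, O) = 2 (h(M, O) = -2*(-1) = 2)
S = -1/25 (S = 1/(-30 + 5) = 1/(-25) = -1/25 ≈ -0.040000)
I = 9/5 (I = 2 - 1/25*5 = 2 - 1/5 = 9/5 ≈ 1.8000)
I**3 = (9/5)**3 = 729/125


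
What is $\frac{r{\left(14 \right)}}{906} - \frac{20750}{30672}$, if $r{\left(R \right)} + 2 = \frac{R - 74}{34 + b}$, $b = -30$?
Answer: $- \frac{1610077}{2315736} \approx -0.69528$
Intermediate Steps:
$r{\left(R \right)} = - \frac{41}{2} + \frac{R}{4}$ ($r{\left(R \right)} = -2 + \frac{R - 74}{34 - 30} = -2 + \frac{-74 + R}{4} = -2 + \left(-74 + R\right) \frac{1}{4} = -2 + \left(- \frac{37}{2} + \frac{R}{4}\right) = - \frac{41}{2} + \frac{R}{4}$)
$\frac{r{\left(14 \right)}}{906} - \frac{20750}{30672} = \frac{- \frac{41}{2} + \frac{1}{4} \cdot 14}{906} - \frac{20750}{30672} = \left(- \frac{41}{2} + \frac{7}{2}\right) \frac{1}{906} - \frac{10375}{15336} = \left(-17\right) \frac{1}{906} - \frac{10375}{15336} = - \frac{17}{906} - \frac{10375}{15336} = - \frac{1610077}{2315736}$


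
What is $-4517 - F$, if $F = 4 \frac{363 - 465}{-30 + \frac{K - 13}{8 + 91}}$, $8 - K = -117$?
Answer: $- \frac{6474989}{1429} \approx -4531.1$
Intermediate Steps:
$K = 125$ ($K = 8 - -117 = 8 + 117 = 125$)
$F = \frac{20196}{1429}$ ($F = 4 \frac{363 - 465}{-30 + \frac{125 - 13}{8 + 91}} = 4 \left(- \frac{102}{-30 + \frac{112}{99}}\right) = 4 \left(- \frac{102}{- \frac{2858}{99}}\right) = 4 \left(\left(-102\right) \left(- \frac{99}{2858}\right)\right) = 4 \cdot \frac{5049}{1429} = \frac{20196}{1429} \approx 14.133$)
$-4517 - F = -4517 - \frac{20196}{1429} = - \frac{6474989}{1429}$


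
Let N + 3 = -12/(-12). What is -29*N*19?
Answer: 1102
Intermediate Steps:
N = -2 (N = -3 - 12/(-12) = -3 - 12*(-1/12) = -3 + 1 = -2)
-29*N*19 = -29*(-2)*19 = 58*19 = 1102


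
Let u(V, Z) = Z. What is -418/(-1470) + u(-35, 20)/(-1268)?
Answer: 62578/232995 ≈ 0.26858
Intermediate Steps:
-418/(-1470) + u(-35, 20)/(-1268) = -418/(-1470) + 20/(-1268) = -418*(-1/1470) + 20*(-1/1268) = 209/735 - 5/317 = 62578/232995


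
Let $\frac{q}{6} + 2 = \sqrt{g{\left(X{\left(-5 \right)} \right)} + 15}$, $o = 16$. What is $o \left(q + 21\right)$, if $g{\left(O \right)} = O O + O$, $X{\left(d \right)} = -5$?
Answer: $144 + 96 \sqrt{35} \approx 711.94$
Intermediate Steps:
$g{\left(O \right)} = O + O^{2}$ ($g{\left(O \right)} = O^{2} + O = O + O^{2}$)
$q = -12 + 6 \sqrt{35}$ ($q = -12 + 6 \sqrt{- 5 \left(1 - 5\right) + 15} = -12 + 6 \sqrt{\left(-5\right) \left(-4\right) + 15} = -12 + 6 \sqrt{20 + 15} = -12 + 6 \sqrt{35} \approx 23.496$)
$o \left(q + 21\right) = 16 \left(\left(-12 + 6 \sqrt{35}\right) + 21\right) = 16 \left(9 + 6 \sqrt{35}\right) = 144 + 96 \sqrt{35}$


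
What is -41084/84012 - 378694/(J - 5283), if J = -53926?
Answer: 7345574443/1243566627 ≈ 5.9069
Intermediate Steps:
-41084/84012 - 378694/(J - 5283) = -41084/84012 - 378694/(-53926 - 5283) = -41084*1/84012 - 378694/(-59209) = -10271/21003 - 378694*(-1/59209) = -10271/21003 + 378694/59209 = 7345574443/1243566627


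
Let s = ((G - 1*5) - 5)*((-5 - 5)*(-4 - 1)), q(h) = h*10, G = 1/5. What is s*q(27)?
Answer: -132300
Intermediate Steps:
G = ⅕ (G = 1*(⅕) = ⅕ ≈ 0.20000)
q(h) = 10*h
s = -490 (s = ((⅕ - 1*5) - 5)*((-5 - 5)*(-4 - 1)) = ((⅕ - 5) - 5)*(-10*(-5)) = (-24/5 - 5)*50 = -49/5*50 = -490)
s*q(27) = -4900*27 = -490*270 = -132300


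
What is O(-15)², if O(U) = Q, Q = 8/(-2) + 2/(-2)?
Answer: 25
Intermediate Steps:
Q = -5 (Q = 8*(-½) + 2*(-½) = -4 - 1 = -5)
O(U) = -5
O(-15)² = (-5)² = 25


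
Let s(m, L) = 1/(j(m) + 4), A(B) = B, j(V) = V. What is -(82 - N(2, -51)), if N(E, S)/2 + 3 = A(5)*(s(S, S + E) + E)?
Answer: -3206/47 ≈ -68.213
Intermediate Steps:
s(m, L) = 1/(4 + m) (s(m, L) = 1/(m + 4) = 1/(4 + m))
N(E, S) = -6 + 10*E + 10/(4 + S) (N(E, S) = -6 + 2*(5*(1/(4 + S) + E)) = -6 + 2*(5*(E + 1/(4 + S))) = -6 + 2*(5*E + 5/(4 + S)) = -6 + (10*E + 10/(4 + S)) = -6 + 10*E + 10/(4 + S))
-(82 - N(2, -51)) = -(82 - 2*(5 + (-3 + 5*2)*(4 - 51))/(4 - 51)) = -(82 - 2*(5 + (-3 + 10)*(-47))/(-47)) = -(82 - 2*(-1)*(5 + 7*(-47))/47) = -(82 - 2*(-1)*(5 - 329)/47) = -(82 - 2*(-1)*(-324)/47) = -(82 - 1*648/47) = -(82 - 648/47) = -1*3206/47 = -3206/47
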